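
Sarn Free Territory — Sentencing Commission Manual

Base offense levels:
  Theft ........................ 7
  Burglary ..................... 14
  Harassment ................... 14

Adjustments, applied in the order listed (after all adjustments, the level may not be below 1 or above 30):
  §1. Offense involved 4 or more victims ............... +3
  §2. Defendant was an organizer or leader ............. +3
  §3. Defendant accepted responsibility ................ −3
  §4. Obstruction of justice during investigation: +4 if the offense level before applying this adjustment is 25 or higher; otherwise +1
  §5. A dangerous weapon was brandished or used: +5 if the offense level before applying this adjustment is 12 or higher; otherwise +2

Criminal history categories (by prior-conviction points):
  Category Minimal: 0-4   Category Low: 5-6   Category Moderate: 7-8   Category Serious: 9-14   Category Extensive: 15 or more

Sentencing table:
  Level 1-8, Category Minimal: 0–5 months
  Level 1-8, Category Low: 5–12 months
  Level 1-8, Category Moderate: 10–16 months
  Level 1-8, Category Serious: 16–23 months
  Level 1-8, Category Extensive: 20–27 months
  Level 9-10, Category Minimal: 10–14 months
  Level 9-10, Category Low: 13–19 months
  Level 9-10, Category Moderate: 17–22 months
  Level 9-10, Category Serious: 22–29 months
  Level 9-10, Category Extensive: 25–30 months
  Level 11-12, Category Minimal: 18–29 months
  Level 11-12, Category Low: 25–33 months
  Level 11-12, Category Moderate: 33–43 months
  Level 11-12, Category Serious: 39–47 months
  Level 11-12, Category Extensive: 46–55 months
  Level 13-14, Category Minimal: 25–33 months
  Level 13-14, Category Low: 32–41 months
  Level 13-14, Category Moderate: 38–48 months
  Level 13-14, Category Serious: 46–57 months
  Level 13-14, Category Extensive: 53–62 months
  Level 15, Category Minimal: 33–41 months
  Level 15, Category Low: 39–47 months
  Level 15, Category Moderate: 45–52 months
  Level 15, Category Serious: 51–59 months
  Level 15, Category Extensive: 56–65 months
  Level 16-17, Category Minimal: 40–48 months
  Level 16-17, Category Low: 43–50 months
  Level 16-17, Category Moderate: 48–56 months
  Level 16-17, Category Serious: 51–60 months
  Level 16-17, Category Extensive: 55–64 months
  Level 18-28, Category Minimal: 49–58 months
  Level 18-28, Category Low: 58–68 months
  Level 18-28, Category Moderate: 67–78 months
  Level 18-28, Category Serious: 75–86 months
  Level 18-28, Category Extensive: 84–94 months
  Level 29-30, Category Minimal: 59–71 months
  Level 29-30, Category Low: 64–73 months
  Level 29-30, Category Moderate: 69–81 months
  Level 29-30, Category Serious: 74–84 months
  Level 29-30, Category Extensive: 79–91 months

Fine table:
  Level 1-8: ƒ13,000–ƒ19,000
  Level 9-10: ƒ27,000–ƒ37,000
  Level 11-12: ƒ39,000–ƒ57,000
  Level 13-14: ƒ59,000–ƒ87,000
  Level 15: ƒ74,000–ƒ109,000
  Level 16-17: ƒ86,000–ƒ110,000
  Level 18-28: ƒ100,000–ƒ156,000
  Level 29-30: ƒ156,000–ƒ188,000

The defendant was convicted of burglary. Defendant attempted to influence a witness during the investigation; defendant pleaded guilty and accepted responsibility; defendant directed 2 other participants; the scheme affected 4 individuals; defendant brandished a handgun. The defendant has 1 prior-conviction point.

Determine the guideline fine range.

Base offense level for burglary: 14.
§1 applies: 14 + 3 = 17.
§2 applies: 17 + 3 = 20.
§3 applies: 20 − 3 = 17.
§4 applies (level before this adjustment is 17 < 25, so +1): 17 + 1 = 18.
§5 applies (level before this adjustment is 18 ≥ 12, so +5): 18 + 5 = 23.
Final offense level: 23.
Level 23 falls in the 18-28 band.
Fine table: Level 18-28 → ƒ100,000–ƒ156,000.

ƒ100,000–ƒ156,000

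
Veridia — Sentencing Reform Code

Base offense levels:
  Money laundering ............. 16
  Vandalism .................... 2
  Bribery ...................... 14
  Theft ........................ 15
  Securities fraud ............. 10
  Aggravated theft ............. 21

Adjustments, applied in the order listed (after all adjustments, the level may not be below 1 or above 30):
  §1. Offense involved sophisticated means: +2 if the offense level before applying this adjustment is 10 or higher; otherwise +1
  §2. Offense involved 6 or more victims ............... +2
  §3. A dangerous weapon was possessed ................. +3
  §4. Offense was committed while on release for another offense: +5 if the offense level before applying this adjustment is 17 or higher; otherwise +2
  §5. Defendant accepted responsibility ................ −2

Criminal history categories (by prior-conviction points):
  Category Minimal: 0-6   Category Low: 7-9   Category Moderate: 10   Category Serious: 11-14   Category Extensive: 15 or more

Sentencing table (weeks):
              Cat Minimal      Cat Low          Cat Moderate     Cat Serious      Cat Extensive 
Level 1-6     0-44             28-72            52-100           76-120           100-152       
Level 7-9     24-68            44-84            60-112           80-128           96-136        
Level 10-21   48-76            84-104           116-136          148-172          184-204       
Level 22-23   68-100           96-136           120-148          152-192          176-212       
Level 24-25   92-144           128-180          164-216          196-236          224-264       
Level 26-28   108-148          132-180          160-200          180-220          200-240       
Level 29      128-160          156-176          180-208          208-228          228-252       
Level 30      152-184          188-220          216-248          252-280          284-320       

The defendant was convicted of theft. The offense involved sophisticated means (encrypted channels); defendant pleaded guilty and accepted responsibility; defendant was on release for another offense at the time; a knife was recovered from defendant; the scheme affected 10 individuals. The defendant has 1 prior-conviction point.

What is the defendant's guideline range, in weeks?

Base offense level for theft: 15.
§1 applies (level before this adjustment is 15 ≥ 10, so +2): 15 + 2 = 17.
§2 applies: 17 + 2 = 19.
§3 applies: 19 + 3 = 22.
§4 applies (level before this adjustment is 22 ≥ 17, so +5): 22 + 5 = 27.
§5 applies: 27 − 2 = 25.
Final offense level: 25.
Criminal history: 1 prior point → Category Minimal (0-6).
Level 25 falls in the 24-25 band.
Grid: Level 24-25 × Category Minimal = 92-144 weeks.

92-144 weeks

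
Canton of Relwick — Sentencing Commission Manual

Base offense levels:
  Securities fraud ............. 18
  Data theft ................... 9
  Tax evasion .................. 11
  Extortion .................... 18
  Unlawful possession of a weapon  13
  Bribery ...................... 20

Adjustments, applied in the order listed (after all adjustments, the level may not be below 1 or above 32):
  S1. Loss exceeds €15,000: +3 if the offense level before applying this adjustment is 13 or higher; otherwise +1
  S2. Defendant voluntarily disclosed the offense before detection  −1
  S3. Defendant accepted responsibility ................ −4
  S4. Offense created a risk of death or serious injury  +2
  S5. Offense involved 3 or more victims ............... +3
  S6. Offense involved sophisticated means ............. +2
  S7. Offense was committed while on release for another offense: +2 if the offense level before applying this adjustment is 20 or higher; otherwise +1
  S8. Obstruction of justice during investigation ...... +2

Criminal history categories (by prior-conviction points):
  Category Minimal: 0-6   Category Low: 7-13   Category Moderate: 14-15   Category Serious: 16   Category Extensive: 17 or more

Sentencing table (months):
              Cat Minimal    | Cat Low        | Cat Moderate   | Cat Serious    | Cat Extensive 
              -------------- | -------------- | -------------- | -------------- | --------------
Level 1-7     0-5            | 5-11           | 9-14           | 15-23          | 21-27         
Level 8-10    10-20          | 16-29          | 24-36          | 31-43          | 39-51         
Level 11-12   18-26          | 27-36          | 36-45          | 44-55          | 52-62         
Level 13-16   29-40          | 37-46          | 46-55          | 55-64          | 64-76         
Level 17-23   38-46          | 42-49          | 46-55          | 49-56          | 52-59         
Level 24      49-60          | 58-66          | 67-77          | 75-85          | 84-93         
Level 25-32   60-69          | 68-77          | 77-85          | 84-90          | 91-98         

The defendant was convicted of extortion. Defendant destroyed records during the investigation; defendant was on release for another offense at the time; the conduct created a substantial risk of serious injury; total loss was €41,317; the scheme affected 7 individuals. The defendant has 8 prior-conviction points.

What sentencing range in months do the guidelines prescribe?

68-77 months

Base offense level for extortion: 18.
S1 applies (level before this adjustment is 18 ≥ 13, so +3): 18 + 3 = 21.
S2 does not apply.
S4 applies: 21 + 2 = 23.
S5 applies: 23 + 3 = 26.
S6 does not apply.
S7 applies (level before this adjustment is 26 ≥ 20, so +2): 26 + 2 = 28.
S8 applies: 28 + 2 = 30.
Final offense level: 30.
Criminal history: 8 prior points → Category Low (7-13).
Level 30 falls in the 25-32 band.
Grid: Level 25-32 × Category Low = 68-77 months.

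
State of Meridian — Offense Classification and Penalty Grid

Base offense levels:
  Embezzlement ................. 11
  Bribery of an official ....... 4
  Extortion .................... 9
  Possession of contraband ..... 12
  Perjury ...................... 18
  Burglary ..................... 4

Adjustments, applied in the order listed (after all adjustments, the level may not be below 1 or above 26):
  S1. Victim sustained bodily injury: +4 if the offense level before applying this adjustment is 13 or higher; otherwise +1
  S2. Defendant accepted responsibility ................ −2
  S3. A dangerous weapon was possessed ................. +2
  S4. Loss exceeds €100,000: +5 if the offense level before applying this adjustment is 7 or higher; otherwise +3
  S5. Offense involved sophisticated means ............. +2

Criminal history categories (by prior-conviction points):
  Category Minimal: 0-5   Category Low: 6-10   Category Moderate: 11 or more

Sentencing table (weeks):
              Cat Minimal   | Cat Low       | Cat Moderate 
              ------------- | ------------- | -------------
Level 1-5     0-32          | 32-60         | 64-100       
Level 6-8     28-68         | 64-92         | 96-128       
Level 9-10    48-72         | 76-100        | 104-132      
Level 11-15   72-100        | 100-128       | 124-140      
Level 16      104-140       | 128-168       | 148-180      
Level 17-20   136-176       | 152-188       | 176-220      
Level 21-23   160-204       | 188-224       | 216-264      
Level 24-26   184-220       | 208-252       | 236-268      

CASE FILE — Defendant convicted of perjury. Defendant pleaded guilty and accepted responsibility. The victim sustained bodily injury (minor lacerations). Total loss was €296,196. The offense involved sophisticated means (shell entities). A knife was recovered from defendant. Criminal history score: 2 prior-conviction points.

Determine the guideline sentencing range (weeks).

Base offense level for perjury: 18.
S1 applies (level before this adjustment is 18 ≥ 13, so +4): 18 + 4 = 22.
S2 applies: 22 − 2 = 20.
S3 applies: 20 + 2 = 22.
S4 applies (level before this adjustment is 22 ≥ 7, so +5): 22 + 5 = 27.
S5 applies: 27 + 2 = 29.
Level 29 exceeds the maximum of 26; capped at 26.
Final offense level: 26.
Criminal history: 2 prior points → Category Minimal (0-5).
Level 26 falls in the 24-26 band.
Grid: Level 24-26 × Category Minimal = 184-220 weeks.

184-220 weeks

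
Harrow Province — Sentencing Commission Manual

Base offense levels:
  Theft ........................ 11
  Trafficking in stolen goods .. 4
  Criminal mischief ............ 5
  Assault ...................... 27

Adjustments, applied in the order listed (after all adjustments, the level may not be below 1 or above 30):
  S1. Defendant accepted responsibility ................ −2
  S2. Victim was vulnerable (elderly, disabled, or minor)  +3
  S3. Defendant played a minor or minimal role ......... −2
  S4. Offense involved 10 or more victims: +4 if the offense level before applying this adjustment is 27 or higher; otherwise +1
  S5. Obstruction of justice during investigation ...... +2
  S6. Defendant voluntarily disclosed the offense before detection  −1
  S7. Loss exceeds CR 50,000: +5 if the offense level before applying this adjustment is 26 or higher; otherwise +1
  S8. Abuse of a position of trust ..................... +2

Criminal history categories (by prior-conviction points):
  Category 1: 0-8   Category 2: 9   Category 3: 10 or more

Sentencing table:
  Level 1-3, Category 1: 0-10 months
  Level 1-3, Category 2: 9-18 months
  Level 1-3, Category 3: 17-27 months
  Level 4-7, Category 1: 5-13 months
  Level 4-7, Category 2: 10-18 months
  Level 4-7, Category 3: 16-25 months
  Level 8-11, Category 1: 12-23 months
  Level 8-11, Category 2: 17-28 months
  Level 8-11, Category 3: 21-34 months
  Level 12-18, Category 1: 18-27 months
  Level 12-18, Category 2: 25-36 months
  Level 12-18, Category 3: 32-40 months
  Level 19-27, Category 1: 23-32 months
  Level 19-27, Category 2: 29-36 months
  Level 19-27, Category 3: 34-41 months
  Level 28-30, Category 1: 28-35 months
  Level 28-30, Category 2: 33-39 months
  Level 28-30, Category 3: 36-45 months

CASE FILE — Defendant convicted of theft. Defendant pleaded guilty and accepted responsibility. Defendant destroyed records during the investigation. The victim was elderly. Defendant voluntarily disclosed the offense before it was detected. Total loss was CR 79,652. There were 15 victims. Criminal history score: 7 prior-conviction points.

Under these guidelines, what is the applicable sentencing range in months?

18-27 months

Base offense level for theft: 11.
S1 applies: 11 − 2 = 9.
S2 applies: 9 + 3 = 12.
S4 applies (level before this adjustment is 12 < 27, so +1): 12 + 1 = 13.
S5 applies: 13 + 2 = 15.
S6 applies: 15 − 1 = 14.
S7 applies (level before this adjustment is 14 < 26, so +1): 14 + 1 = 15.
S8 does not apply.
Final offense level: 15.
Criminal history: 7 prior points → Category 1 (0-8).
Level 15 falls in the 12-18 band.
Grid: Level 12-18 × Category 1 = 18-27 months.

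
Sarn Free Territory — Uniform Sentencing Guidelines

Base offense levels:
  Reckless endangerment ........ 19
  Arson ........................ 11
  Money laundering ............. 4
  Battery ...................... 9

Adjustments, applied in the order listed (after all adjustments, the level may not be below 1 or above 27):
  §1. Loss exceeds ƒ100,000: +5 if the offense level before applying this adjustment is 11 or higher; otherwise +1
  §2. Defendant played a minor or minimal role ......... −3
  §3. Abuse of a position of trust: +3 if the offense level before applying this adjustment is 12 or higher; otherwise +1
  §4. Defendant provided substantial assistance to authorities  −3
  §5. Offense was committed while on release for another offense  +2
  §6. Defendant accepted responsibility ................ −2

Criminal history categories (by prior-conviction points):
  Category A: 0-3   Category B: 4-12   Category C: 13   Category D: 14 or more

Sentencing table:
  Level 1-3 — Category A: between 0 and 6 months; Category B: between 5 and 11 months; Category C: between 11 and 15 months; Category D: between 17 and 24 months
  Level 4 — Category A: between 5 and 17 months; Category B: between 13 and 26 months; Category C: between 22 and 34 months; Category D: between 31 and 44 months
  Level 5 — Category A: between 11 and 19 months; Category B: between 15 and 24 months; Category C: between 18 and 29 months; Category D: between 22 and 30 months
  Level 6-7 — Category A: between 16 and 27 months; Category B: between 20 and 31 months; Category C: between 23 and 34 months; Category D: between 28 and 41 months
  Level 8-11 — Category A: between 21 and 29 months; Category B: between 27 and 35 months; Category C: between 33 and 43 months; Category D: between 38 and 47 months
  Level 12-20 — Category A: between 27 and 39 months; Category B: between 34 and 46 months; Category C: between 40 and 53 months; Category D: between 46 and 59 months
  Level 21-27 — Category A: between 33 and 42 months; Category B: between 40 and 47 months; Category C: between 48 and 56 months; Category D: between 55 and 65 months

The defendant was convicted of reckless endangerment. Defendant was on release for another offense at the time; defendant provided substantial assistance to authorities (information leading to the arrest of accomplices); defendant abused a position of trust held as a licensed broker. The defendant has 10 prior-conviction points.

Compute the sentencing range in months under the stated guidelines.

40-47 months

Base offense level for reckless endangerment: 19.
§2 does not apply.
§3 applies (level before this adjustment is 19 ≥ 12, so +3): 19 + 3 = 22.
§4 applies: 22 − 3 = 19.
§5 applies: 19 + 2 = 21.
Final offense level: 21.
Criminal history: 10 prior points → Category B (4-12).
Level 21 falls in the 21-27 band.
Grid: Level 21-27 × Category B = 40-47 months.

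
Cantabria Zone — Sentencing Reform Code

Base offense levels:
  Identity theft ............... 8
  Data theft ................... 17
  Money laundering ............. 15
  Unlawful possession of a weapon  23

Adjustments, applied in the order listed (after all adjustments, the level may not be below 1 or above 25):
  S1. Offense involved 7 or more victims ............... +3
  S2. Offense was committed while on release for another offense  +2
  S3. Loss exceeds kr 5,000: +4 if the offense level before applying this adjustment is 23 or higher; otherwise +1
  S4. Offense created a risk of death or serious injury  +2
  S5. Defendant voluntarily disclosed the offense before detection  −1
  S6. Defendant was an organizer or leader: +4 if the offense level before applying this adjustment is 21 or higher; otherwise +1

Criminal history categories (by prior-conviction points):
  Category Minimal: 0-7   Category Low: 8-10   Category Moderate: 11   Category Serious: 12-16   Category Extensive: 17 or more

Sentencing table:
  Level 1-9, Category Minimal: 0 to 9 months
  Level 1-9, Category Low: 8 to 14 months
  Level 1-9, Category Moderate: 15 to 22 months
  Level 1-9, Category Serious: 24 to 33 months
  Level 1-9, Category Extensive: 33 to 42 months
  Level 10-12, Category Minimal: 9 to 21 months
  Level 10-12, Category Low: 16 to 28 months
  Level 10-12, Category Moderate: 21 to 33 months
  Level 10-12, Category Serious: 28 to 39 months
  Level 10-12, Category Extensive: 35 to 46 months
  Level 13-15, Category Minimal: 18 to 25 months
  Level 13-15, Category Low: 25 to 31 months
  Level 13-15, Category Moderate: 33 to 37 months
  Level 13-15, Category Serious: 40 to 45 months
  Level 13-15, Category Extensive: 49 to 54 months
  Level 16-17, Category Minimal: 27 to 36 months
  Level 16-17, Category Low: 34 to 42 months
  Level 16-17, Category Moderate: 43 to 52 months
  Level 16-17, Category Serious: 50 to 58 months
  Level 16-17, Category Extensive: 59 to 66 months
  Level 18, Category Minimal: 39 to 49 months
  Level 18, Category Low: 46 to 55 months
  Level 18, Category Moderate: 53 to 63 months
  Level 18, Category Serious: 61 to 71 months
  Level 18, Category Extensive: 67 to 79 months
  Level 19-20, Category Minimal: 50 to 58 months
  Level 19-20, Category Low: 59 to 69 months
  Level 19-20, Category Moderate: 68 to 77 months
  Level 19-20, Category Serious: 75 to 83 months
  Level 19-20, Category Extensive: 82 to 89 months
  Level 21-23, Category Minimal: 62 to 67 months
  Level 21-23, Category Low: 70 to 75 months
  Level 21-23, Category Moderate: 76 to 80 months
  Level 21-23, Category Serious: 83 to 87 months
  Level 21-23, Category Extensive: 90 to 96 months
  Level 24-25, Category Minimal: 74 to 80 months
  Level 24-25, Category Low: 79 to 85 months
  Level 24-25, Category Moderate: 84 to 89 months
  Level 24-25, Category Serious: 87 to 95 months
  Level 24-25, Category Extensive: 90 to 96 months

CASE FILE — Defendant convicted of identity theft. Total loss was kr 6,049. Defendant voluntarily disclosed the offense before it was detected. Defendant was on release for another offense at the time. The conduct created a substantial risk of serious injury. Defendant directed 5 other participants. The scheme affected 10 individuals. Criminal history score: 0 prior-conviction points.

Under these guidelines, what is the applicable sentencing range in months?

27-36 months

Base offense level for identity theft: 8.
S1 applies: 8 + 3 = 11.
S2 applies: 11 + 2 = 13.
S3 applies (level before this adjustment is 13 < 23, so +1): 13 + 1 = 14.
S4 applies: 14 + 2 = 16.
S5 applies: 16 − 1 = 15.
S6 applies (level before this adjustment is 15 < 21, so +1): 15 + 1 = 16.
Final offense level: 16.
Criminal history: 0 prior points → Category Minimal (0-7).
Level 16 falls in the 16-17 band.
Grid: Level 16-17 × Category Minimal = 27-36 months.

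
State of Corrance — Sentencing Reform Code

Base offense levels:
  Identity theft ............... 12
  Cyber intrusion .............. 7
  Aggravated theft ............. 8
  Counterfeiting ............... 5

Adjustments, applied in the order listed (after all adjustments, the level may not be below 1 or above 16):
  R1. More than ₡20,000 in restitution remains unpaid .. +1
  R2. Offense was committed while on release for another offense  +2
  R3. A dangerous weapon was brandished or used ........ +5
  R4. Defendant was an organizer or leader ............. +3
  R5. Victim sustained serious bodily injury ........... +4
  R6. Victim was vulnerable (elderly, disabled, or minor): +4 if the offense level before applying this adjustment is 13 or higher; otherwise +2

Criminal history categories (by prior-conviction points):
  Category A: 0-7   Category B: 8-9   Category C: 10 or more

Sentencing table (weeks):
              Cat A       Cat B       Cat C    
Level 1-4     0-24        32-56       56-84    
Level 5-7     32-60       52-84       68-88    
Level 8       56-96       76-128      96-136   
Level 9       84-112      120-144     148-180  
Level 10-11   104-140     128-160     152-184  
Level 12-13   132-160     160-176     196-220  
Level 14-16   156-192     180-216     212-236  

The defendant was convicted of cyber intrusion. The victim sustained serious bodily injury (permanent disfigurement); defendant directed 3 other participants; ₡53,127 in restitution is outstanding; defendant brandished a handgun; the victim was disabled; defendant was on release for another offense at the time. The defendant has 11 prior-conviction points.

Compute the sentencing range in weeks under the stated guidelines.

212-236 weeks

Base offense level for cyber intrusion: 7.
R1 applies: 7 + 1 = 8.
R2 applies: 8 + 2 = 10.
R3 applies: 10 + 5 = 15.
R4 applies: 15 + 3 = 18.
R5 applies: 18 + 4 = 22.
R6 applies (level before this adjustment is 22 ≥ 13, so +4): 22 + 4 = 26.
Level 26 exceeds the maximum of 16; capped at 16.
Final offense level: 16.
Criminal history: 11 prior points → Category C (10+).
Level 16 falls in the 14-16 band.
Grid: Level 14-16 × Category C = 212-236 weeks.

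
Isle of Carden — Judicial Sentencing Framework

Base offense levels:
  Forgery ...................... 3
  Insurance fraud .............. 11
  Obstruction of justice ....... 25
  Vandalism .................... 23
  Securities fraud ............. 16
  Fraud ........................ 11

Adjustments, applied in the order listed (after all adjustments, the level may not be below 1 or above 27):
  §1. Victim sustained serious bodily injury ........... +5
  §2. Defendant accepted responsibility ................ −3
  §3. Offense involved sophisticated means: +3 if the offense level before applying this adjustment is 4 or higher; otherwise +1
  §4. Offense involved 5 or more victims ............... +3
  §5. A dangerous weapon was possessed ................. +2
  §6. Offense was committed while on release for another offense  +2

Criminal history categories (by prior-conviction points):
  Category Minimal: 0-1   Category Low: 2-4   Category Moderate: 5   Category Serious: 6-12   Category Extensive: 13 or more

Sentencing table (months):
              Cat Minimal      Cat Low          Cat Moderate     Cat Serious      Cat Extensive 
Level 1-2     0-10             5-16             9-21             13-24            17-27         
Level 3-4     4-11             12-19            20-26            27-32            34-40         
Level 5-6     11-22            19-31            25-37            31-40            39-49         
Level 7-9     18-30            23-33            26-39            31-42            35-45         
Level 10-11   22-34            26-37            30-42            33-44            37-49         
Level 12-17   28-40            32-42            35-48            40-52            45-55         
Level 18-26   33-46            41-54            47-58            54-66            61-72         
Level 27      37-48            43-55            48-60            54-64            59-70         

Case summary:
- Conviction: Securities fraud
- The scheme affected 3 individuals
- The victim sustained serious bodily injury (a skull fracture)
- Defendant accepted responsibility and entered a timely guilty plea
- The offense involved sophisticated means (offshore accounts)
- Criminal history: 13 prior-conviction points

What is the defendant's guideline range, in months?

61-72 months

Base offense level for securities fraud: 16.
§1 applies: 16 + 5 = 21.
§2 applies: 21 − 3 = 18.
§3 applies (level before this adjustment is 18 ≥ 4, so +3): 18 + 3 = 21.
§6 does not apply.
Final offense level: 21.
Criminal history: 13 prior points → Category Extensive (13+).
Level 21 falls in the 18-26 band.
Grid: Level 18-26 × Category Extensive = 61-72 months.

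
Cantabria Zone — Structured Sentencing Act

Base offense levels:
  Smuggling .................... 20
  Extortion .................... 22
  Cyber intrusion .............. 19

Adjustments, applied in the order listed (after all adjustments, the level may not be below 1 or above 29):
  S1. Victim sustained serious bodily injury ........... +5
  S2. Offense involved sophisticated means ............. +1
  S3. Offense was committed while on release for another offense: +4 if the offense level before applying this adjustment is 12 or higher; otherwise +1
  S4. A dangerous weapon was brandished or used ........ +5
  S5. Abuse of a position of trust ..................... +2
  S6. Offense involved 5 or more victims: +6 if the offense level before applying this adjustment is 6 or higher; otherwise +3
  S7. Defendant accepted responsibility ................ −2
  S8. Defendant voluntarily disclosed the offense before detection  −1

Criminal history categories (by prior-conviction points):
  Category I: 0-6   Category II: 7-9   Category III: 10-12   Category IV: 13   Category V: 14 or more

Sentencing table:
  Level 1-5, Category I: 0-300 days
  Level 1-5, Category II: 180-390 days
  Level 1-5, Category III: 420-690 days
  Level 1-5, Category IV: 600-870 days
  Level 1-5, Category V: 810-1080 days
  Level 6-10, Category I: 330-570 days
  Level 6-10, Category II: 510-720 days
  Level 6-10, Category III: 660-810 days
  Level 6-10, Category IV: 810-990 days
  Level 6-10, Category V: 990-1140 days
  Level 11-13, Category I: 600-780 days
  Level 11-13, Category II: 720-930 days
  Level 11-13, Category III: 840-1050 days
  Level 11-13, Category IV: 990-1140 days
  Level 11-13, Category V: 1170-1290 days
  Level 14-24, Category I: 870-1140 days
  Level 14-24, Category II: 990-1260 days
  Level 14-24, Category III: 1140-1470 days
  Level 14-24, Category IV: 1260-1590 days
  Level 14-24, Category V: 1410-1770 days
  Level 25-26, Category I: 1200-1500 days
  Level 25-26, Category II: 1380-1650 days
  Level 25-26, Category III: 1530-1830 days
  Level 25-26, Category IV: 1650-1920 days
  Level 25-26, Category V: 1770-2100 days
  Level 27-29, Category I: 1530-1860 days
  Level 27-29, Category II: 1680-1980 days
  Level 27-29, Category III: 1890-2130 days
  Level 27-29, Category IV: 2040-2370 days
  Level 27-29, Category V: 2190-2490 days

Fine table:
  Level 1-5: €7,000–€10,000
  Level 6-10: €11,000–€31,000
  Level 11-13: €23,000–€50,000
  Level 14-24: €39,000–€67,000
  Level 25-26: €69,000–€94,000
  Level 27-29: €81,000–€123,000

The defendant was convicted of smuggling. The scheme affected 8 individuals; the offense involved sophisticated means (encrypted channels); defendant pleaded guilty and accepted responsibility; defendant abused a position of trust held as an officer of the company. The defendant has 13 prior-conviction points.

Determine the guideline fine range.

€81,000–€123,000

Base offense level for smuggling: 20.
S1 does not apply.
S2 applies: 20 + 1 = 21.
S4 does not apply.
S5 applies: 21 + 2 = 23.
S6 applies (level before this adjustment is 23 ≥ 6, so +6): 23 + 6 = 29.
S7 applies: 29 − 2 = 27.
S8 does not apply.
Final offense level: 27.
Level 27 falls in the 27-29 band.
Fine table: Level 27-29 → €81,000–€123,000.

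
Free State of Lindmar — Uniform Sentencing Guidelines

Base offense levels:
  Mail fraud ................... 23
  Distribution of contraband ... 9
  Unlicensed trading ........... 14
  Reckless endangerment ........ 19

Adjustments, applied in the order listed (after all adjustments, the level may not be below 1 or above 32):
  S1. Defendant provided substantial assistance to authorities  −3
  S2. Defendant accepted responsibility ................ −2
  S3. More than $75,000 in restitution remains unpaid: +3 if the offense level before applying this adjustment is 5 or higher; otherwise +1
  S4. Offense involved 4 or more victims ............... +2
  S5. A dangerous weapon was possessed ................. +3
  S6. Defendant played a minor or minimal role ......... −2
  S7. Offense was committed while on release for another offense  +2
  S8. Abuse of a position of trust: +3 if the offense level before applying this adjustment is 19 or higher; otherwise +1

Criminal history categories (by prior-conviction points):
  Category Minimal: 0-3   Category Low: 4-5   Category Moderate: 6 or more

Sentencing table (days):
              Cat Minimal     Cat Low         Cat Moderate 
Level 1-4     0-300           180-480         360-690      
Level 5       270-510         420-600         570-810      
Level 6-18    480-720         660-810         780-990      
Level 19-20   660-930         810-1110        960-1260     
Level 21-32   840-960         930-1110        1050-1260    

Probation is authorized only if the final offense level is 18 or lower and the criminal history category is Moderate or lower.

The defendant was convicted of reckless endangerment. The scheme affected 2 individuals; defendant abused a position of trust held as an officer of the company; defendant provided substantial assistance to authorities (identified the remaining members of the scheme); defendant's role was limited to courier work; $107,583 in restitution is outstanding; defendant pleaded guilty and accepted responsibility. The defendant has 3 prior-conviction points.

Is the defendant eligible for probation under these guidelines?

Yes

Base offense level for reckless endangerment: 19.
S1 applies: 19 − 3 = 16.
S2 applies: 16 − 2 = 14.
S3 applies (level before this adjustment is 14 ≥ 5, so +3): 14 + 3 = 17.
S6 applies: 17 − 2 = 15.
S8 applies (level before this adjustment is 15 < 19, so +1): 15 + 1 = 16.
Final offense level: 16.
Criminal history: 3 prior points → Category Minimal (0-3).
Level 16 falls in the 6-18 band.
Grid: Level 6-18 × Category Minimal = 480-720 days.
Probation check: level 16 ≤ 18 and category Minimal ≤ Moderate → eligible.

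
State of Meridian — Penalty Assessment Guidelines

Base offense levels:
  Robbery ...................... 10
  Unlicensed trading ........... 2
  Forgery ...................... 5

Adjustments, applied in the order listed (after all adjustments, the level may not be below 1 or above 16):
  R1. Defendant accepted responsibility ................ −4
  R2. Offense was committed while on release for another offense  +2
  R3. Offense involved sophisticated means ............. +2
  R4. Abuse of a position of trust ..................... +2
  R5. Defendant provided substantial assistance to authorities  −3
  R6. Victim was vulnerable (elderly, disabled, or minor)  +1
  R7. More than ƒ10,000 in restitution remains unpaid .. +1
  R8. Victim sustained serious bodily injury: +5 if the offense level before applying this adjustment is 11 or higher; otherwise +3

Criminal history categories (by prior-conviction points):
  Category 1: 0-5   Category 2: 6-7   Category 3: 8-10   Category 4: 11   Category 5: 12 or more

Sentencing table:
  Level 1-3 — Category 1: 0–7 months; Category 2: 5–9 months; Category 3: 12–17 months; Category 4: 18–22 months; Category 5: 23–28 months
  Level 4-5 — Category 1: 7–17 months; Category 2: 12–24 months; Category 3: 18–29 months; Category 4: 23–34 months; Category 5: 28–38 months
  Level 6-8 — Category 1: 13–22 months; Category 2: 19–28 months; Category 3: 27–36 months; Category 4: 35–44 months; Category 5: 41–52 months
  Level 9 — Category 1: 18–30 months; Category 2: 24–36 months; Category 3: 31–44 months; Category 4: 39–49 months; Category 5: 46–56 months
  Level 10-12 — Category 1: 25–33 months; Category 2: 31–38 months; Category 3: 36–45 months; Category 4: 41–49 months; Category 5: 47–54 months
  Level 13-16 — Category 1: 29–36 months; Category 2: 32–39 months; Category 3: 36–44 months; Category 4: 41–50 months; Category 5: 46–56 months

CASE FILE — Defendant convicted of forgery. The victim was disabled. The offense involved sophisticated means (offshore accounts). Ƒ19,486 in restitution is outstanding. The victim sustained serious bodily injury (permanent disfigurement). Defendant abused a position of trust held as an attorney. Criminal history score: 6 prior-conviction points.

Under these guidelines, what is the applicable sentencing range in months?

Base offense level for forgery: 5.
R1 does not apply.
R3 applies: 5 + 2 = 7.
R4 applies: 7 + 2 = 9.
R6 applies: 9 + 1 = 10.
R7 applies: 10 + 1 = 11.
R8 applies (level before this adjustment is 11 ≥ 11, so +5): 11 + 5 = 16.
Final offense level: 16.
Criminal history: 6 prior points → Category 2 (6-7).
Level 16 falls in the 13-16 band.
Grid: Level 13-16 × Category 2 = 32-39 months.

32-39 months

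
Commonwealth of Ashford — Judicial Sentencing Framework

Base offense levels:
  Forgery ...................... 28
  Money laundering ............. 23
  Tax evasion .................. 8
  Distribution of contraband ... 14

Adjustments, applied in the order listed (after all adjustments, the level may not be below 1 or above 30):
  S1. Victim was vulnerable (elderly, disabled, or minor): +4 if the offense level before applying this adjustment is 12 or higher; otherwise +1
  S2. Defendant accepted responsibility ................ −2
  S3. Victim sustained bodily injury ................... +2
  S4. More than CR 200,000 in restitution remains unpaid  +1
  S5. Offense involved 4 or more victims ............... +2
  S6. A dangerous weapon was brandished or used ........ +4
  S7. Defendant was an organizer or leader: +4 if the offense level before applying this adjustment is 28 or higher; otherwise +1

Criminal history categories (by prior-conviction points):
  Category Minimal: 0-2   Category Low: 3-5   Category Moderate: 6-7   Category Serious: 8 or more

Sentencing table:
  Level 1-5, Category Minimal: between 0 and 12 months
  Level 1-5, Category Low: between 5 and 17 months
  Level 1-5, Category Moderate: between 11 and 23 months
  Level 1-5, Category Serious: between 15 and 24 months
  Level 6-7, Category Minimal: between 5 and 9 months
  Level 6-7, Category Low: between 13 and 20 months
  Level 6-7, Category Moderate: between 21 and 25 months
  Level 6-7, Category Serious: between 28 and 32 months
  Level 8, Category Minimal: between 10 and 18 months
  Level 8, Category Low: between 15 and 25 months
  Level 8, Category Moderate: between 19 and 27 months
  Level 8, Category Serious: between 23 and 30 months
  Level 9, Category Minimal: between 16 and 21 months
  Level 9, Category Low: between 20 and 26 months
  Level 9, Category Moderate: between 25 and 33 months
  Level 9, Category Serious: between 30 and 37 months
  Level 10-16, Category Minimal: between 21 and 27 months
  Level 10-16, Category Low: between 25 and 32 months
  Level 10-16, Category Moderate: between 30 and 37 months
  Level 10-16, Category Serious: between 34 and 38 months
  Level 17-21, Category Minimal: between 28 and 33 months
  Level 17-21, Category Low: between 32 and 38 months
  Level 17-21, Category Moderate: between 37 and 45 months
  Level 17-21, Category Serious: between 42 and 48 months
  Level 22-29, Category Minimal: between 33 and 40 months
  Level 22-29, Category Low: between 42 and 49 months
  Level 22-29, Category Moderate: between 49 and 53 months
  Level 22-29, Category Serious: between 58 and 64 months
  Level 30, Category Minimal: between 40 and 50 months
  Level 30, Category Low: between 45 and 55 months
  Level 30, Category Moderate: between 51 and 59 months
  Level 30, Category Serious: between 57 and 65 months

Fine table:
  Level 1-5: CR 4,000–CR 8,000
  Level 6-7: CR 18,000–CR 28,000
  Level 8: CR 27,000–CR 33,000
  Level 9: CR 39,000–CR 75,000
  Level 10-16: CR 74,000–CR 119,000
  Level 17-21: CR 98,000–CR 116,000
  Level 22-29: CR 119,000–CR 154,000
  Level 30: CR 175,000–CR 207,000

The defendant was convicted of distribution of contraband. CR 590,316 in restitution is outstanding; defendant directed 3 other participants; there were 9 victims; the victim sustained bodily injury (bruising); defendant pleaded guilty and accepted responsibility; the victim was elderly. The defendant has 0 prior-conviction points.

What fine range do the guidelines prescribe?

Base offense level for distribution of contraband: 14.
S1 applies (level before this adjustment is 14 ≥ 12, so +4): 14 + 4 = 18.
S2 applies: 18 − 2 = 16.
S3 applies: 16 + 2 = 18.
S4 applies: 18 + 1 = 19.
S5 applies: 19 + 2 = 21.
S7 applies (level before this adjustment is 21 < 28, so +1): 21 + 1 = 22.
Final offense level: 22.
Level 22 falls in the 22-29 band.
Fine table: Level 22-29 → CR 119,000–CR 154,000.

CR 119,000–CR 154,000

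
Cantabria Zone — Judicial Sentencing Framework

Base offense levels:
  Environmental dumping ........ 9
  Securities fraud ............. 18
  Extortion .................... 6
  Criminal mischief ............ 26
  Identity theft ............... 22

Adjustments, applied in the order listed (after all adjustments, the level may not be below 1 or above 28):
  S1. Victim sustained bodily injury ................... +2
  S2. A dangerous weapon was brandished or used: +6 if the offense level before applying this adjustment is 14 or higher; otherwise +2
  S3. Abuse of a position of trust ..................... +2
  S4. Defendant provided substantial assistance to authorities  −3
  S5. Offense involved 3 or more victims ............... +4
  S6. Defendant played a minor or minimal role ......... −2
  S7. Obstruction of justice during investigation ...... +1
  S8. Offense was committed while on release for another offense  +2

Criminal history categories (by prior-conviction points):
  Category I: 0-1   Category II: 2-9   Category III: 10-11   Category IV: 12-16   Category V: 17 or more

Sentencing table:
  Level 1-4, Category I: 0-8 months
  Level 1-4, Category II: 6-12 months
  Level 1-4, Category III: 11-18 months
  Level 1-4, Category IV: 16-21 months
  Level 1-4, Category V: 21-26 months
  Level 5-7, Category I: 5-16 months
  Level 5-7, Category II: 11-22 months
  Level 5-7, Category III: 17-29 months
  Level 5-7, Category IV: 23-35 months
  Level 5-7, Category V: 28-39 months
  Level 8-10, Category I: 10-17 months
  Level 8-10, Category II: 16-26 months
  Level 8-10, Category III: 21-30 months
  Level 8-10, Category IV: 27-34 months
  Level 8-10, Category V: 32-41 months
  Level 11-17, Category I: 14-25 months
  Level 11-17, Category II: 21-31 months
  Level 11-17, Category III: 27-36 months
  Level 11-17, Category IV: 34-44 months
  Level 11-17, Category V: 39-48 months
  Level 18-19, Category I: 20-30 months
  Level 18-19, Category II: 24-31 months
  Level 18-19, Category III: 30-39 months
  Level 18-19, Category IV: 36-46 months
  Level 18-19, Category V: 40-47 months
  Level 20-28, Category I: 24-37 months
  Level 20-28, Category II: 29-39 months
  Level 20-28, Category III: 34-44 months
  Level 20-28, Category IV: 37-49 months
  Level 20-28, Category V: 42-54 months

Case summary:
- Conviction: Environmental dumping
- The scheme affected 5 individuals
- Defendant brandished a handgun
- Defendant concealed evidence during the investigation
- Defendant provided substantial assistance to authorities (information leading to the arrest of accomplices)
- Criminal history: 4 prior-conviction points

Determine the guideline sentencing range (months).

21-31 months

Base offense level for environmental dumping: 9.
S1 does not apply.
S2 applies (level before this adjustment is 9 < 14, so +2): 9 + 2 = 11.
S3 does not apply.
S4 applies: 11 − 3 = 8.
S5 applies: 8 + 4 = 12.
S7 applies: 12 + 1 = 13.
Final offense level: 13.
Criminal history: 4 prior points → Category II (2-9).
Level 13 falls in the 11-17 band.
Grid: Level 11-17 × Category II = 21-31 months.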